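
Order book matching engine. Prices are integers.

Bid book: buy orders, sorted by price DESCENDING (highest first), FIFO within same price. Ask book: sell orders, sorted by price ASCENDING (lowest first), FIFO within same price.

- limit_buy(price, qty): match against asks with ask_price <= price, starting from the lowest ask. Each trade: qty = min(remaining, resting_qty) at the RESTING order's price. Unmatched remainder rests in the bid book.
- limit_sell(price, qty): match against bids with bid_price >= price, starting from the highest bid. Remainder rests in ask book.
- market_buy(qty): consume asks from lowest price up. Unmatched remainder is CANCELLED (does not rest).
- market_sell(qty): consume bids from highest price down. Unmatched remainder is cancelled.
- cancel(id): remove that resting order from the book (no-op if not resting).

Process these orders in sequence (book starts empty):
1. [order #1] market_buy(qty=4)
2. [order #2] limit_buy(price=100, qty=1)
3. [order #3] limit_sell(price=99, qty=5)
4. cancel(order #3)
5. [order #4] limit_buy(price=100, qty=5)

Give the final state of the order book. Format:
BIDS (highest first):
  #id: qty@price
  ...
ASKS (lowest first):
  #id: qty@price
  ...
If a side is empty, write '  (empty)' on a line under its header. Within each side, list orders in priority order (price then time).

Answer: BIDS (highest first):
  #4: 5@100
ASKS (lowest first):
  (empty)

Derivation:
After op 1 [order #1] market_buy(qty=4): fills=none; bids=[-] asks=[-]
After op 2 [order #2] limit_buy(price=100, qty=1): fills=none; bids=[#2:1@100] asks=[-]
After op 3 [order #3] limit_sell(price=99, qty=5): fills=#2x#3:1@100; bids=[-] asks=[#3:4@99]
After op 4 cancel(order #3): fills=none; bids=[-] asks=[-]
After op 5 [order #4] limit_buy(price=100, qty=5): fills=none; bids=[#4:5@100] asks=[-]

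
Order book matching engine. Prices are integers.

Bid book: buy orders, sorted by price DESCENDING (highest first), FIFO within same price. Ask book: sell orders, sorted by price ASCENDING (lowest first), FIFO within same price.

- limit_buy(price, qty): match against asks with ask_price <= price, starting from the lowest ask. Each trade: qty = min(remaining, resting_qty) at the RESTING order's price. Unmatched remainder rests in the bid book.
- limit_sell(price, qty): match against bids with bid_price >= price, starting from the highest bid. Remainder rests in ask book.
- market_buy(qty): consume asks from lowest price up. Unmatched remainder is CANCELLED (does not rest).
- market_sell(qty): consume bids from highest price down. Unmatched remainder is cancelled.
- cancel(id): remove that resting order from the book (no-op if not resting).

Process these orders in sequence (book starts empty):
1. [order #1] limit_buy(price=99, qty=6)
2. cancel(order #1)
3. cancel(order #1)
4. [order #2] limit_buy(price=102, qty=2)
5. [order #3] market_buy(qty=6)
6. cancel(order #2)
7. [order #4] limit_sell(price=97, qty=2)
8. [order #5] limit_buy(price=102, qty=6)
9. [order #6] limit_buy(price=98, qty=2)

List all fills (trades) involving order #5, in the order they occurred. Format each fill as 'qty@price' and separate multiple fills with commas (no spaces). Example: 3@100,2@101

Answer: 2@97

Derivation:
After op 1 [order #1] limit_buy(price=99, qty=6): fills=none; bids=[#1:6@99] asks=[-]
After op 2 cancel(order #1): fills=none; bids=[-] asks=[-]
After op 3 cancel(order #1): fills=none; bids=[-] asks=[-]
After op 4 [order #2] limit_buy(price=102, qty=2): fills=none; bids=[#2:2@102] asks=[-]
After op 5 [order #3] market_buy(qty=6): fills=none; bids=[#2:2@102] asks=[-]
After op 6 cancel(order #2): fills=none; bids=[-] asks=[-]
After op 7 [order #4] limit_sell(price=97, qty=2): fills=none; bids=[-] asks=[#4:2@97]
After op 8 [order #5] limit_buy(price=102, qty=6): fills=#5x#4:2@97; bids=[#5:4@102] asks=[-]
After op 9 [order #6] limit_buy(price=98, qty=2): fills=none; bids=[#5:4@102 #6:2@98] asks=[-]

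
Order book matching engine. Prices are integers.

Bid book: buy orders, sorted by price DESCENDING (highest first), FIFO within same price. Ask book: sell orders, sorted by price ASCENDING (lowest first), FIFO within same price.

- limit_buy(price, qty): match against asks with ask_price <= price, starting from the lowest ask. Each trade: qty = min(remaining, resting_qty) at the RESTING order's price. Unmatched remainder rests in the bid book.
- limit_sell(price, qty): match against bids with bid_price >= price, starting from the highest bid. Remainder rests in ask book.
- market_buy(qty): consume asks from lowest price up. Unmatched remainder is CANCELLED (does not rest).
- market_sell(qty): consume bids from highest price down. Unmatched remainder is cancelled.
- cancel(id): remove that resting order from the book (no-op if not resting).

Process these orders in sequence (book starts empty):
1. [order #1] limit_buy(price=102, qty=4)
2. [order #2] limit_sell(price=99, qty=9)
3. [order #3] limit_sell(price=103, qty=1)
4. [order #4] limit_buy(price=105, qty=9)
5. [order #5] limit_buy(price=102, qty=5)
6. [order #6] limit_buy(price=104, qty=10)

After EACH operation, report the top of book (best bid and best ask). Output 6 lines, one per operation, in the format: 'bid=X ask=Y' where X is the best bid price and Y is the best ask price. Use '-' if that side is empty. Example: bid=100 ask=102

Answer: bid=102 ask=-
bid=- ask=99
bid=- ask=99
bid=105 ask=-
bid=105 ask=-
bid=105 ask=-

Derivation:
After op 1 [order #1] limit_buy(price=102, qty=4): fills=none; bids=[#1:4@102] asks=[-]
After op 2 [order #2] limit_sell(price=99, qty=9): fills=#1x#2:4@102; bids=[-] asks=[#2:5@99]
After op 3 [order #3] limit_sell(price=103, qty=1): fills=none; bids=[-] asks=[#2:5@99 #3:1@103]
After op 4 [order #4] limit_buy(price=105, qty=9): fills=#4x#2:5@99 #4x#3:1@103; bids=[#4:3@105] asks=[-]
After op 5 [order #5] limit_buy(price=102, qty=5): fills=none; bids=[#4:3@105 #5:5@102] asks=[-]
After op 6 [order #6] limit_buy(price=104, qty=10): fills=none; bids=[#4:3@105 #6:10@104 #5:5@102] asks=[-]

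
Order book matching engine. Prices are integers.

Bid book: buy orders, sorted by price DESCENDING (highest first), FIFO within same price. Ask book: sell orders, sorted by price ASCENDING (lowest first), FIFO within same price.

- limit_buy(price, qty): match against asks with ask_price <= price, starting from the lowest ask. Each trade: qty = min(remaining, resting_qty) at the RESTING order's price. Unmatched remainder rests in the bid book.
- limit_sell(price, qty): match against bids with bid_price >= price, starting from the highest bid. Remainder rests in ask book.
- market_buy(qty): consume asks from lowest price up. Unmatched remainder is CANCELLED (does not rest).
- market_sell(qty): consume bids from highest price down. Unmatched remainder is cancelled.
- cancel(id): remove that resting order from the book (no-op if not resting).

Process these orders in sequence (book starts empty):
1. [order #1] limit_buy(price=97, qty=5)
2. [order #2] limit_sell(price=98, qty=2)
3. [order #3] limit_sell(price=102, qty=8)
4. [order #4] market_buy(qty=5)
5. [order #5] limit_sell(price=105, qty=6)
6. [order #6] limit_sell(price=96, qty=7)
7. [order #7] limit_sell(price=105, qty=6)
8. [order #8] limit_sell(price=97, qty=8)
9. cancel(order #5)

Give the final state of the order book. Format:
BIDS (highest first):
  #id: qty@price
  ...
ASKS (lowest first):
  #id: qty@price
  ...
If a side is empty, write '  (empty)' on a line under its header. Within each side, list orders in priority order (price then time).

Answer: BIDS (highest first):
  (empty)
ASKS (lowest first):
  #6: 2@96
  #8: 8@97
  #3: 5@102
  #7: 6@105

Derivation:
After op 1 [order #1] limit_buy(price=97, qty=5): fills=none; bids=[#1:5@97] asks=[-]
After op 2 [order #2] limit_sell(price=98, qty=2): fills=none; bids=[#1:5@97] asks=[#2:2@98]
After op 3 [order #3] limit_sell(price=102, qty=8): fills=none; bids=[#1:5@97] asks=[#2:2@98 #3:8@102]
After op 4 [order #4] market_buy(qty=5): fills=#4x#2:2@98 #4x#3:3@102; bids=[#1:5@97] asks=[#3:5@102]
After op 5 [order #5] limit_sell(price=105, qty=6): fills=none; bids=[#1:5@97] asks=[#3:5@102 #5:6@105]
After op 6 [order #6] limit_sell(price=96, qty=7): fills=#1x#6:5@97; bids=[-] asks=[#6:2@96 #3:5@102 #5:6@105]
After op 7 [order #7] limit_sell(price=105, qty=6): fills=none; bids=[-] asks=[#6:2@96 #3:5@102 #5:6@105 #7:6@105]
After op 8 [order #8] limit_sell(price=97, qty=8): fills=none; bids=[-] asks=[#6:2@96 #8:8@97 #3:5@102 #5:6@105 #7:6@105]
After op 9 cancel(order #5): fills=none; bids=[-] asks=[#6:2@96 #8:8@97 #3:5@102 #7:6@105]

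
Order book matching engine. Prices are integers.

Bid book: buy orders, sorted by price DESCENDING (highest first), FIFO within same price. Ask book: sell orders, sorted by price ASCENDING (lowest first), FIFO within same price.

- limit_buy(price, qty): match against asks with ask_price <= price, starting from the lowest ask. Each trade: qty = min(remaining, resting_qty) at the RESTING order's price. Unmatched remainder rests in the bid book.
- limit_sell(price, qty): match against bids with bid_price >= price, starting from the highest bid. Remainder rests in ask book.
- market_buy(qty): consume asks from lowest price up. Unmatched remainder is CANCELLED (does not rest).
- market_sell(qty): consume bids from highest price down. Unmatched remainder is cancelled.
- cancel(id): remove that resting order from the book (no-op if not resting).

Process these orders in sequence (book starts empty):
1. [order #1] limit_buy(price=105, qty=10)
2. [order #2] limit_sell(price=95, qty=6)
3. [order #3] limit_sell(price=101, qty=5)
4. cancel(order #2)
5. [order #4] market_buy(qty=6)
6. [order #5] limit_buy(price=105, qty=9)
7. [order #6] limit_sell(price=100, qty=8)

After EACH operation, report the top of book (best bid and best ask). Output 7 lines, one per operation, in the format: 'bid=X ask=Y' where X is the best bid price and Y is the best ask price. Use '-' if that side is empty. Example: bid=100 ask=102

After op 1 [order #1] limit_buy(price=105, qty=10): fills=none; bids=[#1:10@105] asks=[-]
After op 2 [order #2] limit_sell(price=95, qty=6): fills=#1x#2:6@105; bids=[#1:4@105] asks=[-]
After op 3 [order #3] limit_sell(price=101, qty=5): fills=#1x#3:4@105; bids=[-] asks=[#3:1@101]
After op 4 cancel(order #2): fills=none; bids=[-] asks=[#3:1@101]
After op 5 [order #4] market_buy(qty=6): fills=#4x#3:1@101; bids=[-] asks=[-]
After op 6 [order #5] limit_buy(price=105, qty=9): fills=none; bids=[#5:9@105] asks=[-]
After op 7 [order #6] limit_sell(price=100, qty=8): fills=#5x#6:8@105; bids=[#5:1@105] asks=[-]

Answer: bid=105 ask=-
bid=105 ask=-
bid=- ask=101
bid=- ask=101
bid=- ask=-
bid=105 ask=-
bid=105 ask=-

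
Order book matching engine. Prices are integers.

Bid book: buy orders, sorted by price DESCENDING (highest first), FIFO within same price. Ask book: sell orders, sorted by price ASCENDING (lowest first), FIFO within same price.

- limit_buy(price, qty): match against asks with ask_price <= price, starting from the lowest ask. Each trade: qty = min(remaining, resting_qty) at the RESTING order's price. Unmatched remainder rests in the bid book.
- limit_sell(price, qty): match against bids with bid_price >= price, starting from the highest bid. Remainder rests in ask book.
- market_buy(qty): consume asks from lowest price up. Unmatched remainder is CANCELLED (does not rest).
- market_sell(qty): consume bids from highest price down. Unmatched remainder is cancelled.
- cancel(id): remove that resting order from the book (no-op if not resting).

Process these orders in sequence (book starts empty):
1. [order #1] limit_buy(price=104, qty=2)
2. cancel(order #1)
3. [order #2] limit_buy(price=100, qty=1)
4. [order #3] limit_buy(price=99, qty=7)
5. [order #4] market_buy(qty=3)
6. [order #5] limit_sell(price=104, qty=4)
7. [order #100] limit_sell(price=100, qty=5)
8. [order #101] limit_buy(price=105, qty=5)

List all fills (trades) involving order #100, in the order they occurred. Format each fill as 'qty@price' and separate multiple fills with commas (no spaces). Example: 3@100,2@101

After op 1 [order #1] limit_buy(price=104, qty=2): fills=none; bids=[#1:2@104] asks=[-]
After op 2 cancel(order #1): fills=none; bids=[-] asks=[-]
After op 3 [order #2] limit_buy(price=100, qty=1): fills=none; bids=[#2:1@100] asks=[-]
After op 4 [order #3] limit_buy(price=99, qty=7): fills=none; bids=[#2:1@100 #3:7@99] asks=[-]
After op 5 [order #4] market_buy(qty=3): fills=none; bids=[#2:1@100 #3:7@99] asks=[-]
After op 6 [order #5] limit_sell(price=104, qty=4): fills=none; bids=[#2:1@100 #3:7@99] asks=[#5:4@104]
After op 7 [order #100] limit_sell(price=100, qty=5): fills=#2x#100:1@100; bids=[#3:7@99] asks=[#100:4@100 #5:4@104]
After op 8 [order #101] limit_buy(price=105, qty=5): fills=#101x#100:4@100 #101x#5:1@104; bids=[#3:7@99] asks=[#5:3@104]

Answer: 1@100,4@100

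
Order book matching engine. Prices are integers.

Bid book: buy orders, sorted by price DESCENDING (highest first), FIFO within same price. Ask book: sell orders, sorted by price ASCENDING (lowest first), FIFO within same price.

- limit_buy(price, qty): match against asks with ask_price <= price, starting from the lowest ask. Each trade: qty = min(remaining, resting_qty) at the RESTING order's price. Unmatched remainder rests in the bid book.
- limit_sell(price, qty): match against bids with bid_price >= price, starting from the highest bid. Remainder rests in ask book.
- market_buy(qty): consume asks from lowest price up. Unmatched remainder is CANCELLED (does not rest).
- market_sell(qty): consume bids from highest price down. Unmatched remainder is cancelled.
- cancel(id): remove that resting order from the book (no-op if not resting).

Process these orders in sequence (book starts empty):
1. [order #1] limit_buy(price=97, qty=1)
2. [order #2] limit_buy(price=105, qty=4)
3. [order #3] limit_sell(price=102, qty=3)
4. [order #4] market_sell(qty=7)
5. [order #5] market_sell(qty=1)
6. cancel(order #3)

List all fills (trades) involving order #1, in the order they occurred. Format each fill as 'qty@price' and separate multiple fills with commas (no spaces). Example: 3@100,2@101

Answer: 1@97

Derivation:
After op 1 [order #1] limit_buy(price=97, qty=1): fills=none; bids=[#1:1@97] asks=[-]
After op 2 [order #2] limit_buy(price=105, qty=4): fills=none; bids=[#2:4@105 #1:1@97] asks=[-]
After op 3 [order #3] limit_sell(price=102, qty=3): fills=#2x#3:3@105; bids=[#2:1@105 #1:1@97] asks=[-]
After op 4 [order #4] market_sell(qty=7): fills=#2x#4:1@105 #1x#4:1@97; bids=[-] asks=[-]
After op 5 [order #5] market_sell(qty=1): fills=none; bids=[-] asks=[-]
After op 6 cancel(order #3): fills=none; bids=[-] asks=[-]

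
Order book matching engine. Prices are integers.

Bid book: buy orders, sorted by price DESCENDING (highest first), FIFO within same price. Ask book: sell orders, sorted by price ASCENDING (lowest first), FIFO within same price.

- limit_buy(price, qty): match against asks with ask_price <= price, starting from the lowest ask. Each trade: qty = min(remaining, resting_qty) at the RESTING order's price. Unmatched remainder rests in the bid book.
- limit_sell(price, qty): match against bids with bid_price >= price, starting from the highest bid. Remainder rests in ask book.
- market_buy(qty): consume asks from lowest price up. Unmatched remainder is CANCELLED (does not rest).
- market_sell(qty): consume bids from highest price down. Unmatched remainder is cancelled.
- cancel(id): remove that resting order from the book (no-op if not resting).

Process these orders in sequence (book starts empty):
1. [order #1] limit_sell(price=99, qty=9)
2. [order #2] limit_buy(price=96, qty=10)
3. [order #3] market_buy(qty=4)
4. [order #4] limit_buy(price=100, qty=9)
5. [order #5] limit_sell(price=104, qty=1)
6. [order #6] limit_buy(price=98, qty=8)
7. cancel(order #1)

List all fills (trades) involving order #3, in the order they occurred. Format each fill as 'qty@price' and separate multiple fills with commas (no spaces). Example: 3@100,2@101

After op 1 [order #1] limit_sell(price=99, qty=9): fills=none; bids=[-] asks=[#1:9@99]
After op 2 [order #2] limit_buy(price=96, qty=10): fills=none; bids=[#2:10@96] asks=[#1:9@99]
After op 3 [order #3] market_buy(qty=4): fills=#3x#1:4@99; bids=[#2:10@96] asks=[#1:5@99]
After op 4 [order #4] limit_buy(price=100, qty=9): fills=#4x#1:5@99; bids=[#4:4@100 #2:10@96] asks=[-]
After op 5 [order #5] limit_sell(price=104, qty=1): fills=none; bids=[#4:4@100 #2:10@96] asks=[#5:1@104]
After op 6 [order #6] limit_buy(price=98, qty=8): fills=none; bids=[#4:4@100 #6:8@98 #2:10@96] asks=[#5:1@104]
After op 7 cancel(order #1): fills=none; bids=[#4:4@100 #6:8@98 #2:10@96] asks=[#5:1@104]

Answer: 4@99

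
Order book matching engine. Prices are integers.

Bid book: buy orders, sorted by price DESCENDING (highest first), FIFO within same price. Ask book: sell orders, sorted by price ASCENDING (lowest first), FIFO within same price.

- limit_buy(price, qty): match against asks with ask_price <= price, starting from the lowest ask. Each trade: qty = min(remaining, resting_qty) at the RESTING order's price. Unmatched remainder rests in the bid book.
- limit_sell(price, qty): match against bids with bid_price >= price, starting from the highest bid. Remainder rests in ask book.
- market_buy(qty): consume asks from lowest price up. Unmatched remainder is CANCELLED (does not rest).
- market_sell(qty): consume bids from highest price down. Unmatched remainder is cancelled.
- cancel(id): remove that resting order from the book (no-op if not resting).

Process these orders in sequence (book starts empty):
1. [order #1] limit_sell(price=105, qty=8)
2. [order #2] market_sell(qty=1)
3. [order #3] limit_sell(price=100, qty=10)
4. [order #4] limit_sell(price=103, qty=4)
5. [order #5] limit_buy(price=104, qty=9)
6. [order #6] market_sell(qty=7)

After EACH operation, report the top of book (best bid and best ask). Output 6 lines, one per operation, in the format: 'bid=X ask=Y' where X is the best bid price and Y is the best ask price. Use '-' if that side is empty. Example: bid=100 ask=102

Answer: bid=- ask=105
bid=- ask=105
bid=- ask=100
bid=- ask=100
bid=- ask=100
bid=- ask=100

Derivation:
After op 1 [order #1] limit_sell(price=105, qty=8): fills=none; bids=[-] asks=[#1:8@105]
After op 2 [order #2] market_sell(qty=1): fills=none; bids=[-] asks=[#1:8@105]
After op 3 [order #3] limit_sell(price=100, qty=10): fills=none; bids=[-] asks=[#3:10@100 #1:8@105]
After op 4 [order #4] limit_sell(price=103, qty=4): fills=none; bids=[-] asks=[#3:10@100 #4:4@103 #1:8@105]
After op 5 [order #5] limit_buy(price=104, qty=9): fills=#5x#3:9@100; bids=[-] asks=[#3:1@100 #4:4@103 #1:8@105]
After op 6 [order #6] market_sell(qty=7): fills=none; bids=[-] asks=[#3:1@100 #4:4@103 #1:8@105]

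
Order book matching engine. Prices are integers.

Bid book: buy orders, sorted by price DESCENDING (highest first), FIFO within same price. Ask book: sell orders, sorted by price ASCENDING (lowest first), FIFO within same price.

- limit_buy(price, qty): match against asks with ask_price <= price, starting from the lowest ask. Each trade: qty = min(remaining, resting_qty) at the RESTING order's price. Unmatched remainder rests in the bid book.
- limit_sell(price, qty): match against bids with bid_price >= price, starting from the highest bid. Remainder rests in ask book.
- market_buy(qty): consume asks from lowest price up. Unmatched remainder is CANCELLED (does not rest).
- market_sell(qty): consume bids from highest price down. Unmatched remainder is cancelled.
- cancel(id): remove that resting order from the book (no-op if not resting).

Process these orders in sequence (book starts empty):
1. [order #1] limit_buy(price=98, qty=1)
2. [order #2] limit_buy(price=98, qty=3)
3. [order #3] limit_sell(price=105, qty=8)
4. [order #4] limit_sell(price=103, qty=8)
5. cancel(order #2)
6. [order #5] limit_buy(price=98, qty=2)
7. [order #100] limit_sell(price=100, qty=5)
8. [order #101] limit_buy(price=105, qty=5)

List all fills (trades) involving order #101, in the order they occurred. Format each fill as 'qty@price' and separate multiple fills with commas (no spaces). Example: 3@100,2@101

Answer: 5@100

Derivation:
After op 1 [order #1] limit_buy(price=98, qty=1): fills=none; bids=[#1:1@98] asks=[-]
After op 2 [order #2] limit_buy(price=98, qty=3): fills=none; bids=[#1:1@98 #2:3@98] asks=[-]
After op 3 [order #3] limit_sell(price=105, qty=8): fills=none; bids=[#1:1@98 #2:3@98] asks=[#3:8@105]
After op 4 [order #4] limit_sell(price=103, qty=8): fills=none; bids=[#1:1@98 #2:3@98] asks=[#4:8@103 #3:8@105]
After op 5 cancel(order #2): fills=none; bids=[#1:1@98] asks=[#4:8@103 #3:8@105]
After op 6 [order #5] limit_buy(price=98, qty=2): fills=none; bids=[#1:1@98 #5:2@98] asks=[#4:8@103 #3:8@105]
After op 7 [order #100] limit_sell(price=100, qty=5): fills=none; bids=[#1:1@98 #5:2@98] asks=[#100:5@100 #4:8@103 #3:8@105]
After op 8 [order #101] limit_buy(price=105, qty=5): fills=#101x#100:5@100; bids=[#1:1@98 #5:2@98] asks=[#4:8@103 #3:8@105]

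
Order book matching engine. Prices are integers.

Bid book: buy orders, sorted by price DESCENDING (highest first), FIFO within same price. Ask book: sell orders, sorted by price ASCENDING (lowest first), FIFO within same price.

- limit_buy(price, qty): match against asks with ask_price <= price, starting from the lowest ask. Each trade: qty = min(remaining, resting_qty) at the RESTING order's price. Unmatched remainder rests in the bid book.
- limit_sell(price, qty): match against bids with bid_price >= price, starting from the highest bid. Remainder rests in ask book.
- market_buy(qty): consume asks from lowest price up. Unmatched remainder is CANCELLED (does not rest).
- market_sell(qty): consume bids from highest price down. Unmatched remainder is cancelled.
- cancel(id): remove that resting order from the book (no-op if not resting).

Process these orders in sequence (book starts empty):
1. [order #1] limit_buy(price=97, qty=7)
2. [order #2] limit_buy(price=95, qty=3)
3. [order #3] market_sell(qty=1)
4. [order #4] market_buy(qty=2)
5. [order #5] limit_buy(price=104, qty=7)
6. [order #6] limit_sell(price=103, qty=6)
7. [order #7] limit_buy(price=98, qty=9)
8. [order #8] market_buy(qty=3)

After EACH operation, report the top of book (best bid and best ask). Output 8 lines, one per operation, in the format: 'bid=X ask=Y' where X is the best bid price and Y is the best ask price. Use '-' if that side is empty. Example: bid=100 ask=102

After op 1 [order #1] limit_buy(price=97, qty=7): fills=none; bids=[#1:7@97] asks=[-]
After op 2 [order #2] limit_buy(price=95, qty=3): fills=none; bids=[#1:7@97 #2:3@95] asks=[-]
After op 3 [order #3] market_sell(qty=1): fills=#1x#3:1@97; bids=[#1:6@97 #2:3@95] asks=[-]
After op 4 [order #4] market_buy(qty=2): fills=none; bids=[#1:6@97 #2:3@95] asks=[-]
After op 5 [order #5] limit_buy(price=104, qty=7): fills=none; bids=[#5:7@104 #1:6@97 #2:3@95] asks=[-]
After op 6 [order #6] limit_sell(price=103, qty=6): fills=#5x#6:6@104; bids=[#5:1@104 #1:6@97 #2:3@95] asks=[-]
After op 7 [order #7] limit_buy(price=98, qty=9): fills=none; bids=[#5:1@104 #7:9@98 #1:6@97 #2:3@95] asks=[-]
After op 8 [order #8] market_buy(qty=3): fills=none; bids=[#5:1@104 #7:9@98 #1:6@97 #2:3@95] asks=[-]

Answer: bid=97 ask=-
bid=97 ask=-
bid=97 ask=-
bid=97 ask=-
bid=104 ask=-
bid=104 ask=-
bid=104 ask=-
bid=104 ask=-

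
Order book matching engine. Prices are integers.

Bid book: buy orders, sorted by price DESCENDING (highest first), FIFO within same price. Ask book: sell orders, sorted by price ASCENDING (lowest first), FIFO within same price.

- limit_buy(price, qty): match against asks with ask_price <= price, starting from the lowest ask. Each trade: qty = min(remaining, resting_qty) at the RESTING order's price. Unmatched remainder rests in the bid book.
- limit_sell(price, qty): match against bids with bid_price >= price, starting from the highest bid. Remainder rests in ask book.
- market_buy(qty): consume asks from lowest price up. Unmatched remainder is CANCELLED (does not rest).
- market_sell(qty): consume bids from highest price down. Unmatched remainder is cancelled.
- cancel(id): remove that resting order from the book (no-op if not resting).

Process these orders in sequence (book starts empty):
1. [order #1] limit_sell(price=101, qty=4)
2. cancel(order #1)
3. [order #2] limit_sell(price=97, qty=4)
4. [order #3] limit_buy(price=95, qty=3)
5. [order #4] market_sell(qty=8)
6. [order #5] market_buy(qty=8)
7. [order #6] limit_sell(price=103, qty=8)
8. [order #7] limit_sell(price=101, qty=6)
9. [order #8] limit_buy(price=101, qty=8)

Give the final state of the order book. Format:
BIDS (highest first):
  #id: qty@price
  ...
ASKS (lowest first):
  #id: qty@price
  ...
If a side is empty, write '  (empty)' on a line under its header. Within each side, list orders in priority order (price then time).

After op 1 [order #1] limit_sell(price=101, qty=4): fills=none; bids=[-] asks=[#1:4@101]
After op 2 cancel(order #1): fills=none; bids=[-] asks=[-]
After op 3 [order #2] limit_sell(price=97, qty=4): fills=none; bids=[-] asks=[#2:4@97]
After op 4 [order #3] limit_buy(price=95, qty=3): fills=none; bids=[#3:3@95] asks=[#2:4@97]
After op 5 [order #4] market_sell(qty=8): fills=#3x#4:3@95; bids=[-] asks=[#2:4@97]
After op 6 [order #5] market_buy(qty=8): fills=#5x#2:4@97; bids=[-] asks=[-]
After op 7 [order #6] limit_sell(price=103, qty=8): fills=none; bids=[-] asks=[#6:8@103]
After op 8 [order #7] limit_sell(price=101, qty=6): fills=none; bids=[-] asks=[#7:6@101 #6:8@103]
After op 9 [order #8] limit_buy(price=101, qty=8): fills=#8x#7:6@101; bids=[#8:2@101] asks=[#6:8@103]

Answer: BIDS (highest first):
  #8: 2@101
ASKS (lowest first):
  #6: 8@103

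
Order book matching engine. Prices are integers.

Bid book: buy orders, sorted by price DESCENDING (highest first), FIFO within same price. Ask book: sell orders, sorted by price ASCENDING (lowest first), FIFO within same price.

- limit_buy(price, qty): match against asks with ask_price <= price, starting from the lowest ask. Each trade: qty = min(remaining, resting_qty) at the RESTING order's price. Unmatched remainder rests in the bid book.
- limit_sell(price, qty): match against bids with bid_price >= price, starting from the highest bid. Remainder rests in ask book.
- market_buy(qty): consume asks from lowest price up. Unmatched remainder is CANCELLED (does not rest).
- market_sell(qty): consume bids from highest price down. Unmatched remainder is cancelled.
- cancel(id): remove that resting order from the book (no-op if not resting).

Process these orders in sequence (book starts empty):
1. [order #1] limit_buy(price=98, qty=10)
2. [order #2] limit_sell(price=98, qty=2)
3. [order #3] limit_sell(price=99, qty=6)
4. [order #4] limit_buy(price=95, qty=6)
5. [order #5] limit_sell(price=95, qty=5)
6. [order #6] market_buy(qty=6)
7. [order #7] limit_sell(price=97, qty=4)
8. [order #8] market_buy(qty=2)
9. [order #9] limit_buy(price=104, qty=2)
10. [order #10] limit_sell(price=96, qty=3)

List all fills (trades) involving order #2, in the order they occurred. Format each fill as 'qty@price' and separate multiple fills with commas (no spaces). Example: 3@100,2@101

After op 1 [order #1] limit_buy(price=98, qty=10): fills=none; bids=[#1:10@98] asks=[-]
After op 2 [order #2] limit_sell(price=98, qty=2): fills=#1x#2:2@98; bids=[#1:8@98] asks=[-]
After op 3 [order #3] limit_sell(price=99, qty=6): fills=none; bids=[#1:8@98] asks=[#3:6@99]
After op 4 [order #4] limit_buy(price=95, qty=6): fills=none; bids=[#1:8@98 #4:6@95] asks=[#3:6@99]
After op 5 [order #5] limit_sell(price=95, qty=5): fills=#1x#5:5@98; bids=[#1:3@98 #4:6@95] asks=[#3:6@99]
After op 6 [order #6] market_buy(qty=6): fills=#6x#3:6@99; bids=[#1:3@98 #4:6@95] asks=[-]
After op 7 [order #7] limit_sell(price=97, qty=4): fills=#1x#7:3@98; bids=[#4:6@95] asks=[#7:1@97]
After op 8 [order #8] market_buy(qty=2): fills=#8x#7:1@97; bids=[#4:6@95] asks=[-]
After op 9 [order #9] limit_buy(price=104, qty=2): fills=none; bids=[#9:2@104 #4:6@95] asks=[-]
After op 10 [order #10] limit_sell(price=96, qty=3): fills=#9x#10:2@104; bids=[#4:6@95] asks=[#10:1@96]

Answer: 2@98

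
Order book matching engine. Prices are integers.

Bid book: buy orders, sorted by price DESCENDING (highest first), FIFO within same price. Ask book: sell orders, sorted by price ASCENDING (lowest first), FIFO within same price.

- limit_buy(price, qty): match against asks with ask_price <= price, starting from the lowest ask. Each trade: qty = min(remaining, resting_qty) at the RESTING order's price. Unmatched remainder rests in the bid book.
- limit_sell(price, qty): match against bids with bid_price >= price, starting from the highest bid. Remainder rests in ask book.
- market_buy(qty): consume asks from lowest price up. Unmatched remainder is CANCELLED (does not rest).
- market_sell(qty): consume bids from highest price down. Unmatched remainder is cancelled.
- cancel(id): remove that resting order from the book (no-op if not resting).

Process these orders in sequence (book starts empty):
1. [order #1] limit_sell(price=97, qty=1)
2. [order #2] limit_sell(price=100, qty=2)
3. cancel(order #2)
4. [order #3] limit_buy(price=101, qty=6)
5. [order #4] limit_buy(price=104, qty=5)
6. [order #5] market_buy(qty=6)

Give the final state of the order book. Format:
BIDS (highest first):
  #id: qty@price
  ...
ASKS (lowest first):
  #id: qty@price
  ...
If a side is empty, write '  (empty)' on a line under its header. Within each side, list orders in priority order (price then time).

After op 1 [order #1] limit_sell(price=97, qty=1): fills=none; bids=[-] asks=[#1:1@97]
After op 2 [order #2] limit_sell(price=100, qty=2): fills=none; bids=[-] asks=[#1:1@97 #2:2@100]
After op 3 cancel(order #2): fills=none; bids=[-] asks=[#1:1@97]
After op 4 [order #3] limit_buy(price=101, qty=6): fills=#3x#1:1@97; bids=[#3:5@101] asks=[-]
After op 5 [order #4] limit_buy(price=104, qty=5): fills=none; bids=[#4:5@104 #3:5@101] asks=[-]
After op 6 [order #5] market_buy(qty=6): fills=none; bids=[#4:5@104 #3:5@101] asks=[-]

Answer: BIDS (highest first):
  #4: 5@104
  #3: 5@101
ASKS (lowest first):
  (empty)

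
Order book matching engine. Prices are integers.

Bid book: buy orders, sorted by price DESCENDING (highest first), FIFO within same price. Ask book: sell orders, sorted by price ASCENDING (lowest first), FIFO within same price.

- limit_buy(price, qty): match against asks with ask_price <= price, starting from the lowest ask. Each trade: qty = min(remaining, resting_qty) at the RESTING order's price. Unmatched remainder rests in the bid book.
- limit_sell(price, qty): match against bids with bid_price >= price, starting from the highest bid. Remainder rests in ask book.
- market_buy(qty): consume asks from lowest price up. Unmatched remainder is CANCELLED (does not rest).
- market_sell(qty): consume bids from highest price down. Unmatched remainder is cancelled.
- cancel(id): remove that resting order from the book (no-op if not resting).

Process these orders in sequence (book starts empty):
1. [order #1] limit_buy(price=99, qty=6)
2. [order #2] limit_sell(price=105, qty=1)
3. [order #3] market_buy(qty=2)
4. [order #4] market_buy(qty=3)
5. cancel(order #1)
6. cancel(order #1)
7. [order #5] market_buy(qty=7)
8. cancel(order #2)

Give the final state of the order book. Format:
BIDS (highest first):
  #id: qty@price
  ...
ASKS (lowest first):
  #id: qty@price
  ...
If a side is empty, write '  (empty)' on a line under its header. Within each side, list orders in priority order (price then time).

Answer: BIDS (highest first):
  (empty)
ASKS (lowest first):
  (empty)

Derivation:
After op 1 [order #1] limit_buy(price=99, qty=6): fills=none; bids=[#1:6@99] asks=[-]
After op 2 [order #2] limit_sell(price=105, qty=1): fills=none; bids=[#1:6@99] asks=[#2:1@105]
After op 3 [order #3] market_buy(qty=2): fills=#3x#2:1@105; bids=[#1:6@99] asks=[-]
After op 4 [order #4] market_buy(qty=3): fills=none; bids=[#1:6@99] asks=[-]
After op 5 cancel(order #1): fills=none; bids=[-] asks=[-]
After op 6 cancel(order #1): fills=none; bids=[-] asks=[-]
After op 7 [order #5] market_buy(qty=7): fills=none; bids=[-] asks=[-]
After op 8 cancel(order #2): fills=none; bids=[-] asks=[-]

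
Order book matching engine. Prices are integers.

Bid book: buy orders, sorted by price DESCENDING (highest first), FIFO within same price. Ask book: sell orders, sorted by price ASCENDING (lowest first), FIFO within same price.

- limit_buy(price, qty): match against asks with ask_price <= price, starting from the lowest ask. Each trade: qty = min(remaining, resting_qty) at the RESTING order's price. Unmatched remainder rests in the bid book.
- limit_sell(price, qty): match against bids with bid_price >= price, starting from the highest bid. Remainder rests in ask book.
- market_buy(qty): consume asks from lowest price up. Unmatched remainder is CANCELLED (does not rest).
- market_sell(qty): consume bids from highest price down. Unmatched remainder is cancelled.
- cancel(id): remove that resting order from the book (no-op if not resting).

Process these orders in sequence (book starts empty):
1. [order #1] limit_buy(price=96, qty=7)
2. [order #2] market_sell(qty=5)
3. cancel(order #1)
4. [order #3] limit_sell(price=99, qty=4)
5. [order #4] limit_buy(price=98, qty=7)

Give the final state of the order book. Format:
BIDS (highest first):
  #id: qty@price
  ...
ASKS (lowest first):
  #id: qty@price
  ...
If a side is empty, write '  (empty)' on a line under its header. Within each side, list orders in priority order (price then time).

Answer: BIDS (highest first):
  #4: 7@98
ASKS (lowest first):
  #3: 4@99

Derivation:
After op 1 [order #1] limit_buy(price=96, qty=7): fills=none; bids=[#1:7@96] asks=[-]
After op 2 [order #2] market_sell(qty=5): fills=#1x#2:5@96; bids=[#1:2@96] asks=[-]
After op 3 cancel(order #1): fills=none; bids=[-] asks=[-]
After op 4 [order #3] limit_sell(price=99, qty=4): fills=none; bids=[-] asks=[#3:4@99]
After op 5 [order #4] limit_buy(price=98, qty=7): fills=none; bids=[#4:7@98] asks=[#3:4@99]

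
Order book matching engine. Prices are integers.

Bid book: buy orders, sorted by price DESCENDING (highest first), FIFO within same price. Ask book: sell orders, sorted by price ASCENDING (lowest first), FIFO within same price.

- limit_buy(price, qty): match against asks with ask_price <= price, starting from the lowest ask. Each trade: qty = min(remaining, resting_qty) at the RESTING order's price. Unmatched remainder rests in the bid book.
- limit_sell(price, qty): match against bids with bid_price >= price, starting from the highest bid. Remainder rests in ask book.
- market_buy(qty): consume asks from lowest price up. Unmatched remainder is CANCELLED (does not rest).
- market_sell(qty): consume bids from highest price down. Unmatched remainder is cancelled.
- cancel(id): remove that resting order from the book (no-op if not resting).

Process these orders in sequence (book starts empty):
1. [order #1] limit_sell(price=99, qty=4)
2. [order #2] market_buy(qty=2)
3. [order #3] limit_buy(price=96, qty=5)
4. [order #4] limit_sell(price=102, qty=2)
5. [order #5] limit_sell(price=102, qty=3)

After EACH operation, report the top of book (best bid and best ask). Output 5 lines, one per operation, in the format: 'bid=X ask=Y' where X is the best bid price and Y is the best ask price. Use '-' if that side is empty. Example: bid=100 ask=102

After op 1 [order #1] limit_sell(price=99, qty=4): fills=none; bids=[-] asks=[#1:4@99]
After op 2 [order #2] market_buy(qty=2): fills=#2x#1:2@99; bids=[-] asks=[#1:2@99]
After op 3 [order #3] limit_buy(price=96, qty=5): fills=none; bids=[#3:5@96] asks=[#1:2@99]
After op 4 [order #4] limit_sell(price=102, qty=2): fills=none; bids=[#3:5@96] asks=[#1:2@99 #4:2@102]
After op 5 [order #5] limit_sell(price=102, qty=3): fills=none; bids=[#3:5@96] asks=[#1:2@99 #4:2@102 #5:3@102]

Answer: bid=- ask=99
bid=- ask=99
bid=96 ask=99
bid=96 ask=99
bid=96 ask=99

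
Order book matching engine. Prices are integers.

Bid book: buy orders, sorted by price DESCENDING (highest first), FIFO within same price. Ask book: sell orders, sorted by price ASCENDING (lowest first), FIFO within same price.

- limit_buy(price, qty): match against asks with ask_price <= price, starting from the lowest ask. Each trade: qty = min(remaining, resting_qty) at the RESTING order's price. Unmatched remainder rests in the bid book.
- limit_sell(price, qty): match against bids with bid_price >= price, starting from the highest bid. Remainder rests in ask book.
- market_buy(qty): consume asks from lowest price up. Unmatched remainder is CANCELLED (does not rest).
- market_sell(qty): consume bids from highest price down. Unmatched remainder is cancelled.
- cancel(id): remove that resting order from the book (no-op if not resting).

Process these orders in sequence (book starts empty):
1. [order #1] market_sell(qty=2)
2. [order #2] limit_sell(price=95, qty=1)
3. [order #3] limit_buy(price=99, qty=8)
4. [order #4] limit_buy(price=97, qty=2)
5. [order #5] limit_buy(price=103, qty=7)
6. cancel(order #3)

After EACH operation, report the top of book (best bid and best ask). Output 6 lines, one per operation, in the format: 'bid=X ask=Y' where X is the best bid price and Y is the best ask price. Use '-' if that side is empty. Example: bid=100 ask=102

Answer: bid=- ask=-
bid=- ask=95
bid=99 ask=-
bid=99 ask=-
bid=103 ask=-
bid=103 ask=-

Derivation:
After op 1 [order #1] market_sell(qty=2): fills=none; bids=[-] asks=[-]
After op 2 [order #2] limit_sell(price=95, qty=1): fills=none; bids=[-] asks=[#2:1@95]
After op 3 [order #3] limit_buy(price=99, qty=8): fills=#3x#2:1@95; bids=[#3:7@99] asks=[-]
After op 4 [order #4] limit_buy(price=97, qty=2): fills=none; bids=[#3:7@99 #4:2@97] asks=[-]
After op 5 [order #5] limit_buy(price=103, qty=7): fills=none; bids=[#5:7@103 #3:7@99 #4:2@97] asks=[-]
After op 6 cancel(order #3): fills=none; bids=[#5:7@103 #4:2@97] asks=[-]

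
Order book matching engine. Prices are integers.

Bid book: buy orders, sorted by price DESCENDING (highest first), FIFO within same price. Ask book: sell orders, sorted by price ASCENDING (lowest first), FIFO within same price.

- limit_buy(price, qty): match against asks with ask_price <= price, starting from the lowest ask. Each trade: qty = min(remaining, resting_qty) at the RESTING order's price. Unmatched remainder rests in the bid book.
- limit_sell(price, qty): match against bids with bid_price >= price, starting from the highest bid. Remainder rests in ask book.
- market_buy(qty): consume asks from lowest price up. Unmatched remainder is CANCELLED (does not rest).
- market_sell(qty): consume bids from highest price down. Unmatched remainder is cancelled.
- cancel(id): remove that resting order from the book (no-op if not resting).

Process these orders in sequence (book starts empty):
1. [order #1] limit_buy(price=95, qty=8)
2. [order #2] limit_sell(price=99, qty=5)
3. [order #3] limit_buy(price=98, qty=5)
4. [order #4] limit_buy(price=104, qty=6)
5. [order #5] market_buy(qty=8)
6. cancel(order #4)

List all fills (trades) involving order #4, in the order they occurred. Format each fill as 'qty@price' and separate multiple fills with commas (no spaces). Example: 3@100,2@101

Answer: 5@99

Derivation:
After op 1 [order #1] limit_buy(price=95, qty=8): fills=none; bids=[#1:8@95] asks=[-]
After op 2 [order #2] limit_sell(price=99, qty=5): fills=none; bids=[#1:8@95] asks=[#2:5@99]
After op 3 [order #3] limit_buy(price=98, qty=5): fills=none; bids=[#3:5@98 #1:8@95] asks=[#2:5@99]
After op 4 [order #4] limit_buy(price=104, qty=6): fills=#4x#2:5@99; bids=[#4:1@104 #3:5@98 #1:8@95] asks=[-]
After op 5 [order #5] market_buy(qty=8): fills=none; bids=[#4:1@104 #3:5@98 #1:8@95] asks=[-]
After op 6 cancel(order #4): fills=none; bids=[#3:5@98 #1:8@95] asks=[-]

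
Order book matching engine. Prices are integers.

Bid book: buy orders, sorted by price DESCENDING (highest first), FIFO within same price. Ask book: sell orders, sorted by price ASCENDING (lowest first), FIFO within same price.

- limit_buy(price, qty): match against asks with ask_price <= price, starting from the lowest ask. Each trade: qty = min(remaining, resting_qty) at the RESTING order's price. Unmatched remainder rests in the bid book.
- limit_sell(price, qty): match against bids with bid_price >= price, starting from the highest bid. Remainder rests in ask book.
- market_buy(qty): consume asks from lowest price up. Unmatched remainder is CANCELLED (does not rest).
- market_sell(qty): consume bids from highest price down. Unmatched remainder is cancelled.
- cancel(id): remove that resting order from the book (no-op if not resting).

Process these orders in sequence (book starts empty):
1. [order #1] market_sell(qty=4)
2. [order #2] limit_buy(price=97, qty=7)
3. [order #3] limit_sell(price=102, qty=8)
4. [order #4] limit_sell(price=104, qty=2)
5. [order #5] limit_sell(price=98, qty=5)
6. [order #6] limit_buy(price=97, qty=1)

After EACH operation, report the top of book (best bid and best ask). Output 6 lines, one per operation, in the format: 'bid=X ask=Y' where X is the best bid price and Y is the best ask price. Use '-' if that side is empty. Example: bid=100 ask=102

Answer: bid=- ask=-
bid=97 ask=-
bid=97 ask=102
bid=97 ask=102
bid=97 ask=98
bid=97 ask=98

Derivation:
After op 1 [order #1] market_sell(qty=4): fills=none; bids=[-] asks=[-]
After op 2 [order #2] limit_buy(price=97, qty=7): fills=none; bids=[#2:7@97] asks=[-]
After op 3 [order #3] limit_sell(price=102, qty=8): fills=none; bids=[#2:7@97] asks=[#3:8@102]
After op 4 [order #4] limit_sell(price=104, qty=2): fills=none; bids=[#2:7@97] asks=[#3:8@102 #4:2@104]
After op 5 [order #5] limit_sell(price=98, qty=5): fills=none; bids=[#2:7@97] asks=[#5:5@98 #3:8@102 #4:2@104]
After op 6 [order #6] limit_buy(price=97, qty=1): fills=none; bids=[#2:7@97 #6:1@97] asks=[#5:5@98 #3:8@102 #4:2@104]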